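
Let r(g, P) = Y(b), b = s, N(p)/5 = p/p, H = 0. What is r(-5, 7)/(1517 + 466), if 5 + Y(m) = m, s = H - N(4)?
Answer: -10/1983 ≈ -0.0050429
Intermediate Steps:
N(p) = 5 (N(p) = 5*(p/p) = 5*1 = 5)
s = -5 (s = 0 - 1*5 = 0 - 5 = -5)
b = -5
Y(m) = -5 + m
r(g, P) = -10 (r(g, P) = -5 - 5 = -10)
r(-5, 7)/(1517 + 466) = -10/(1517 + 466) = -10/1983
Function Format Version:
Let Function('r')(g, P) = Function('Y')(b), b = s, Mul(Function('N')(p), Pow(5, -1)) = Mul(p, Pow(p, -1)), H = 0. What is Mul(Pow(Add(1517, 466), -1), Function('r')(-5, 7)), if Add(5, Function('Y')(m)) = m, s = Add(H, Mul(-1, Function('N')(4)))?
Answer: Rational(-10, 1983) ≈ -0.0050429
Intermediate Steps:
Function('N')(p) = 5 (Function('N')(p) = Mul(5, Mul(p, Pow(p, -1))) = Mul(5, 1) = 5)
s = -5 (s = Add(0, Mul(-1, 5)) = Add(0, -5) = -5)
b = -5
Function('Y')(m) = Add(-5, m)
Function('r')(g, P) = -10 (Function('r')(g, P) = Add(-5, -5) = -10)
Mul(Pow(Add(1517, 466), -1), Function('r')(-5, 7)) = Mul(Pow(Add(1517, 466), -1), -10) = Mul(Pow(1983, -1), -10) = Mul(Rational(1, 1983), -10) = Rational(-10, 1983)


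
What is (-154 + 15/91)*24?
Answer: -335976/91 ≈ -3692.0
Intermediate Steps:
(-154 + 15/91)*24 = -13999/91*24 = -335976/91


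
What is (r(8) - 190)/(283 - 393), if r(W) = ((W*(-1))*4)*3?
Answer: 13/5 ≈ 2.6000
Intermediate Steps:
r(W) = -12*W (r(W) = (-W*4)*3 = -4*W*3 = -12*W)
(r(8) - 190)/(283 - 393) = (-12*8 - 190)/(283 - 393) = (-96 - 190)/(-110) = -286*(-1/110) = 13/5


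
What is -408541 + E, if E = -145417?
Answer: -553958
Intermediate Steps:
-408541 + E = -408541 - 145417 = -553958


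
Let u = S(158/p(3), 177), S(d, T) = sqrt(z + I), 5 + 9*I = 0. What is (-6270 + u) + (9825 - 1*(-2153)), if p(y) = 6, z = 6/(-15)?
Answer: 5708 + I*sqrt(215)/15 ≈ 5708.0 + 0.97752*I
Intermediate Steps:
z = -2/5 (z = 6*(-1/15) = -2/5 ≈ -0.40000)
I = -5/9 (I = -5/9 + (1/9)*0 = -5/9 + 0 = -5/9 ≈ -0.55556)
S(d, T) = I*sqrt(215)/15 (S(d, T) = sqrt(-2/5 - 5/9) = sqrt(-43/45) = I*sqrt(215)/15)
u = I*sqrt(215)/15 ≈ 0.97753*I
(-6270 + u) + (9825 - 1*(-2153)) = (-6270 + I*sqrt(215)/15) + (9825 - 1*(-2153)) = (-6270 + I*sqrt(215)/15) + (9825 + 2153) = (-6270 + I*sqrt(215)/15) + 11978 = 5708 + I*sqrt(215)/15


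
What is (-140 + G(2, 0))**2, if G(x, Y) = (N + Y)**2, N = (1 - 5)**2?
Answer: 13456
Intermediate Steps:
N = 16 (N = (-4)**2 = 16)
G(x, Y) = (16 + Y)**2
(-140 + G(2, 0))**2 = (-140 + (16 + 0)**2)**2 = (-140 + 16**2)**2 = (-140 + 256)**2 = 116**2 = 13456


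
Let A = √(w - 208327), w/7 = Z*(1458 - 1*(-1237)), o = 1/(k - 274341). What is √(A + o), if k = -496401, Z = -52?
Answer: √(-85638 + 66004803396*I*√1189307)/256914 ≈ 23.351 + 23.351*I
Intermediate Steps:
o = -1/770742 (o = 1/(-496401 - 274341) = 1/(-770742) = -1/770742 ≈ -1.2975e-6)
w = -980980 (w = 7*(-52*(1458 - 1*(-1237))) = 7*(-52*(1458 + 1237)) = 7*(-52*2695) = 7*(-140140) = -980980)
A = I*√1189307 (A = √(-980980 - 208327) = √(-1189307) = I*√1189307 ≈ 1090.6*I)
√(A + o) = √(I*√1189307 - 1/770742) = √(-1/770742 + I*√1189307)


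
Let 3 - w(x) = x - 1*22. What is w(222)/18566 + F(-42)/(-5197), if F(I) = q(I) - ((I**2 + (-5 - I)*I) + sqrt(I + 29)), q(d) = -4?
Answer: 2949315/96487502 + I*sqrt(13)/5197 ≈ 0.030567 + 0.00069378*I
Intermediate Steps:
w(x) = 25 - x (w(x) = 3 - (x - 1*22) = 3 - (x - 22) = 3 - (-22 + x) = 3 + (22 - x) = 25 - x)
F(I) = -4 - I**2 - sqrt(29 + I) - I*(-5 - I) (F(I) = -4 - ((I**2 + (-5 - I)*I) + sqrt(I + 29)) = -4 - ((I**2 + I*(-5 - I)) + sqrt(29 + I)) = -4 - (I**2 + sqrt(29 + I) + I*(-5 - I)) = -4 + (-I**2 - sqrt(29 + I) - I*(-5 - I)) = -4 - I**2 - sqrt(29 + I) - I*(-5 - I))
w(222)/18566 + F(-42)/(-5197) = (25 - 1*222)/18566 + (-4 - sqrt(29 - 42) + 5*(-42))/(-5197) = (25 - 222)*(1/18566) + (-4 - sqrt(-13) - 210)*(-1/5197) = -197*1/18566 + (-4 - I*sqrt(13) - 210)*(-1/5197) = -197/18566 + (-4 - I*sqrt(13) - 210)*(-1/5197) = -197/18566 + (-214 - I*sqrt(13))*(-1/5197) = -197/18566 + (214/5197 + I*sqrt(13)/5197) = 2949315/96487502 + I*sqrt(13)/5197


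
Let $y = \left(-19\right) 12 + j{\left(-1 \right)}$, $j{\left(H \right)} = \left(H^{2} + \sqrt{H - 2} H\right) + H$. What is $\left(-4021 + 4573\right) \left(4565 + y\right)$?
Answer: $2394024 - 552 i \sqrt{3} \approx 2.394 \cdot 10^{6} - 956.09 i$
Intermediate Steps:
$j{\left(H \right)} = H + H^{2} + H \sqrt{-2 + H}$ ($j{\left(H \right)} = \left(H^{2} + \sqrt{-2 + H} H\right) + H = \left(H^{2} + H \sqrt{-2 + H}\right) + H = H + H^{2} + H \sqrt{-2 + H}$)
$y = -228 - i \sqrt{3}$ ($y = \left(-19\right) 12 - \left(1 - 1 + \sqrt{-2 - 1}\right) = -228 - \left(1 - 1 + \sqrt{-3}\right) = -228 - \left(1 - 1 + i \sqrt{3}\right) = -228 - i \sqrt{3} \approx -228.0 - 1.732 i$)
$\left(-4021 + 4573\right) \left(4565 + y\right) = \left(-4021 + 4573\right) \left(4565 - \left(228 + i \sqrt{3}\right)\right) = 552 \left(4337 - i \sqrt{3}\right) = 2394024 - 552 i \sqrt{3}$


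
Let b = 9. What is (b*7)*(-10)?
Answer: -630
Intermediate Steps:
(b*7)*(-10) = (9*7)*(-10) = 63*(-10) = -630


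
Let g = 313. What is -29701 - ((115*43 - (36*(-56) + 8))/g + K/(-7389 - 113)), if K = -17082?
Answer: -34899599199/1174063 ≈ -29726.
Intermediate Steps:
-29701 - ((115*43 - (36*(-56) + 8))/g + K/(-7389 - 113)) = -29701 - ((115*43 - (36*(-56) + 8))/313 - 17082/(-7389 - 113)) = -29701 - ((4945 - (-2016 + 8))*(1/313) - 17082/(-7502)) = -29701 - ((4945 - 1*(-2008))*(1/313) - 17082*(-1/7502)) = -29701 - ((4945 + 2008)*(1/313) + 8541/3751) = -29701 - (6953*(1/313) + 8541/3751) = -29701 - (6953/313 + 8541/3751) = -29701 - 1*28754036/1174063 = -29701 - 28754036/1174063 = -34899599199/1174063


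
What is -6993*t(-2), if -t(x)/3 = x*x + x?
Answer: 41958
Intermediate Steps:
t(x) = -3*x - 3*x**2 (t(x) = -3*(x*x + x) = -3*(x**2 + x) = -3*(x + x**2) = -3*x - 3*x**2)
-6993*t(-2) = -(-20979)*(-2)*(1 - 2) = -(-20979)*(-2)*(-1) = -6993*(-6) = 41958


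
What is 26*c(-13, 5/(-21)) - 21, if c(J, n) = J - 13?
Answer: -697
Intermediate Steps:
c(J, n) = -13 + J
26*c(-13, 5/(-21)) - 21 = 26*(-13 - 13) - 21 = 26*(-26) - 21 = -676 - 21 = -697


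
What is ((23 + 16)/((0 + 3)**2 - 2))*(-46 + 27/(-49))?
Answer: -88959/343 ≈ -259.36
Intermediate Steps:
((23 + 16)/((0 + 3)**2 - 2))*(-46 + 27/(-49)) = (39/(3**2 - 2))*(-46 + 27*(-1/49)) = (39/(9 - 2))*(-46 - 27/49) = (39/7)*(-2281/49) = -88959/343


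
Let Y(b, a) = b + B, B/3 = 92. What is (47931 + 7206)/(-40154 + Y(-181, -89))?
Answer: -18379/13353 ≈ -1.3764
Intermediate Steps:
B = 276 (B = 3*92 = 276)
Y(b, a) = 276 + b (Y(b, a) = b + 276 = 276 + b)
(47931 + 7206)/(-40154 + Y(-181, -89)) = (47931 + 7206)/(-40154 + (276 - 181)) = 55137/(-40154 + 95) = 55137/(-40059) = 55137*(-1/40059) = -18379/13353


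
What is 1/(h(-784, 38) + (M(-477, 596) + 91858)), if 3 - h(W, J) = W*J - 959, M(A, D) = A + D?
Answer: 1/122731 ≈ 8.1479e-6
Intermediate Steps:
h(W, J) = 962 - J*W (h(W, J) = 3 - (W*J - 959) = 3 - (J*W - 959) = 3 - (-959 + J*W) = 3 + (959 - J*W) = 962 - J*W)
1/(h(-784, 38) + (M(-477, 596) + 91858)) = 1/((962 - 1*38*(-784)) + ((-477 + 596) + 91858)) = 1/((962 + 29792) + (119 + 91858)) = 1/(30754 + 91977) = 1/122731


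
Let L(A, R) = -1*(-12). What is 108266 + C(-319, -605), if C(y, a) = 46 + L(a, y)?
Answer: 108324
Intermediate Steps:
L(A, R) = 12
C(y, a) = 58 (C(y, a) = 46 + 12 = 58)
108266 + C(-319, -605) = 108266 + 58 = 108324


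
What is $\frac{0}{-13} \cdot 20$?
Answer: $0$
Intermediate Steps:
$\frac{0}{-13} \cdot 20 = 0 \left(- \frac{1}{13}\right) 20 = 0 \cdot 20 = 0$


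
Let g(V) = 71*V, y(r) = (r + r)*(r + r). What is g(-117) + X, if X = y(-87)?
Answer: 21969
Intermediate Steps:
y(r) = 4*r² (y(r) = (2*r)*(2*r) = 4*r²)
X = 30276 (X = 4*(-87)² = 4*7569 = 30276)
g(-117) + X = 71*(-117) + 30276 = -8307 + 30276 = 21969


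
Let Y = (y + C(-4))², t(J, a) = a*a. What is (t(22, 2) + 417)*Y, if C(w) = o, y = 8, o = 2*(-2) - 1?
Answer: 3789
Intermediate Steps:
o = -5 (o = -4 - 1 = -5)
C(w) = -5
t(J, a) = a²
Y = 9 (Y = (8 - 5)² = 3² = 9)
(t(22, 2) + 417)*Y = (2² + 417)*9 = (4 + 417)*9 = 421*9 = 3789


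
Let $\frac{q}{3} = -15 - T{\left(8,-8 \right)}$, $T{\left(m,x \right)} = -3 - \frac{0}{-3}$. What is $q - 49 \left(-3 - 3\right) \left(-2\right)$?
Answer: $-624$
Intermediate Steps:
$T{\left(m,x \right)} = -3$ ($T{\left(m,x \right)} = -3 - 0 \left(- \frac{1}{3}\right) = -3 - 0 = -3 + 0 = -3$)
$q = -36$ ($q = 3 \left(-15 - -3\right) = 3 \left(-15 + 3\right) = 3 \left(-12\right) = -36$)
$q - 49 \left(-3 - 3\right) \left(-2\right) = -36 - 49 \left(-3 - 3\right) \left(-2\right) = -36 - 49 \left(\left(-6\right) \left(-2\right)\right) = -36 - 588 = -624$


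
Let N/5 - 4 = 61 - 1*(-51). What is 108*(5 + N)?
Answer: 63180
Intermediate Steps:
N = 580 (N = 20 + 5*(61 - 1*(-51)) = 20 + 5*(61 + 51) = 20 + 5*112 = 20 + 560 = 580)
108*(5 + N) = 108*(5 + 580) = 108*585 = 63180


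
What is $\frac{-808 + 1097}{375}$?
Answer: $\frac{289}{375} \approx 0.77067$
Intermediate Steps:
$\frac{-808 + 1097}{375} = \frac{1}{375} \cdot 289 = \frac{289}{375}$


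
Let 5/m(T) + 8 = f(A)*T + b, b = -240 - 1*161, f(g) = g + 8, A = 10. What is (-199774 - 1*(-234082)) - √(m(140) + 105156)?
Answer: 34308 - √468608901631/2111 ≈ 33984.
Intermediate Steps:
f(g) = 8 + g
b = -401 (b = -240 - 161 = -401)
m(T) = 5/(-409 + 18*T) (m(T) = 5/(-8 + ((8 + 10)*T - 401)) = 5/(-8 + (18*T - 401)) = 5/(-8 + (-401 + 18*T)) = 5/(-409 + 18*T))
(-199774 - 1*(-234082)) - √(m(140) + 105156) = (-199774 - 1*(-234082)) - √(5/(-409 + 18*140) + 105156) = (-199774 + 234082) - √(5/(-409 + 2520) + 105156) = 34308 - √(5/2111 + 105156) = 34308 - √(221984321/2111) = 34308 - √468608901631/2111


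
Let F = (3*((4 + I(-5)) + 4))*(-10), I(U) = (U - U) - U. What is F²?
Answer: 152100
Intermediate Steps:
I(U) = -U (I(U) = 0 - U = -U)
F = -390 (F = (3*((4 - 1*(-5)) + 4))*(-10) = (3*((4 + 5) + 4))*(-10) = (3*(9 + 4))*(-10) = (3*13)*(-10) = 39*(-10) = -390)
F² = (-390)² = 152100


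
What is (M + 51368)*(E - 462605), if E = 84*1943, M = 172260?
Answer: -66952657804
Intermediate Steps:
E = 163212
(M + 51368)*(E - 462605) = (172260 + 51368)*(163212 - 462605) = 223628*(-299393) = -66952657804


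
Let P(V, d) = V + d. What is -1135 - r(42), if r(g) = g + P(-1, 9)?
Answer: -1185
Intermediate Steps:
r(g) = 8 + g (r(g) = g + (-1 + 9) = g + 8 = 8 + g)
-1135 - r(42) = -1135 - (8 + 42) = -1135 - 1*50 = -1135 - 50 = -1185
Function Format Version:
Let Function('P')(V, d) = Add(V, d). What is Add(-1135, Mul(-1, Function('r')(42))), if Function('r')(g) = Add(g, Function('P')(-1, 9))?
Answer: -1185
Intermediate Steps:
Function('r')(g) = Add(8, g) (Function('r')(g) = Add(g, Add(-1, 9)) = Add(g, 8) = Add(8, g))
Add(-1135, Mul(-1, Function('r')(42))) = Add(-1135, Mul(-1, Add(8, 42))) = Add(-1135, Mul(-1, 50)) = Add(-1135, -50) = -1185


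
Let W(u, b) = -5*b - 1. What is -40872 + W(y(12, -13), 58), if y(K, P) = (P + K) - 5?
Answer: -41163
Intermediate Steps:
y(K, P) = -5 + K + P (y(K, P) = (K + P) - 5 = -5 + K + P)
W(u, b) = -1 - 5*b
-40872 + W(y(12, -13), 58) = -40872 + (-1 - 5*58) = -40872 + (-1 - 290) = -40872 - 291 = -41163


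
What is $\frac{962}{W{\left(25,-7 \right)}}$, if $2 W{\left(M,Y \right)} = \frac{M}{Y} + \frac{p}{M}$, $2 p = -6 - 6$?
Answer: $- \frac{336700}{667} \approx -504.8$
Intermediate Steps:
$p = -6$ ($p = \frac{-6 - 6}{2} = \frac{1}{2} \left(-12\right) = -6$)
$W{\left(M,Y \right)} = - \frac{3}{M} + \frac{M}{2 Y}$ ($W{\left(M,Y \right)} = \frac{\frac{M}{Y} - \frac{6}{M}}{2} = \frac{- \frac{6}{M} + \frac{M}{Y}}{2} = - \frac{3}{M} + \frac{M}{2 Y}$)
$\frac{962}{W{\left(25,-7 \right)}} = \frac{962}{- \frac{3}{25} + \frac{1}{2} \cdot 25 \frac{1}{-7}} = \frac{962}{\left(-3\right) \frac{1}{25} + \frac{1}{2} \cdot 25 \left(- \frac{1}{7}\right)} = \frac{962}{- \frac{3}{25} - \frac{25}{14}} = \frac{962}{- \frac{667}{350}} = 962 \left(- \frac{350}{667}\right) = - \frac{336700}{667}$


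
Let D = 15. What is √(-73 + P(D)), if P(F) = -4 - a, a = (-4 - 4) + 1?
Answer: I*√70 ≈ 8.3666*I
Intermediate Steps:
a = -7 (a = -8 + 1 = -7)
P(F) = 3 (P(F) = -4 - 1*(-7) = -4 + 7 = 3)
√(-73 + P(D)) = √(-73 + 3) = √(-70) = I*√70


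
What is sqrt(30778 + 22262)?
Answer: 4*sqrt(3315) ≈ 230.30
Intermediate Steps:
sqrt(30778 + 22262) = sqrt(53040) = 4*sqrt(3315)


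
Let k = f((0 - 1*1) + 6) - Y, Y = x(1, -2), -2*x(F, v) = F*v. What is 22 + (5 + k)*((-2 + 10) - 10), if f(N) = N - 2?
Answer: 8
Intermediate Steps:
x(F, v) = -F*v/2
f(N) = -2 + N
Y = 1 (Y = -½*1*(-2) = 1)
k = 2 (k = (-2 + ((0 - 1*1) + 6)) - 1*1 = (-2 + ((0 - 1) + 6)) - 1 = (-2 + (-1 + 6)) - 1 = (-2 + 5) - 1 = 3 - 1 = 2)
22 + (5 + k)*((-2 + 10) - 10) = 22 + (5 + 2)*((-2 + 10) - 10) = 22 + 7*(8 - 10) = 22 + 7*(-2) = 22 - 14 = 8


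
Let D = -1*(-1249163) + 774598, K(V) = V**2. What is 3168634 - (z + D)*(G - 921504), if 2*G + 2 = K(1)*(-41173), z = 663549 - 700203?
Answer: 3744079565849/2 ≈ 1.8720e+12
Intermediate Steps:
z = -36654
G = -41175/2 (G = -1 + (1**2*(-41173))/2 = -1 + (1*(-41173))/2 = -1 + (1/2)*(-41173) = -1 - 41173/2 = -41175/2 ≈ -20588.)
D = 2023761 (D = 1249163 + 774598 = 2023761)
3168634 - (z + D)*(G - 921504) = 3168634 - (-36654 + 2023761)*(-41175/2 - 921504) = 3168634 - 1987107*(-1884183)/2 = 3168634 - 1*(-3744073228581/2) = 3168634 + 3744073228581/2 = 3744079565849/2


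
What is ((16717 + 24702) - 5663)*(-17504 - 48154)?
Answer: -2347667448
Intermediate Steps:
((16717 + 24702) - 5663)*(-17504 - 48154) = (41419 - 5663)*(-65658) = 35756*(-65658) = -2347667448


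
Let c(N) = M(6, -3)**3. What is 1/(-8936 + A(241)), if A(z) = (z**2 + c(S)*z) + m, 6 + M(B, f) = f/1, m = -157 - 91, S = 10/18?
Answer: -1/126792 ≈ -7.8869e-6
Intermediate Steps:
S = 5/9 (S = 10*(1/18) = 5/9 ≈ 0.55556)
m = -248
M(B, f) = -6 + f (M(B, f) = -6 + f/1 = -6 + f*1 = -6 + f)
c(N) = -729 (c(N) = (-6 - 3)**3 = (-9)**3 = -729)
A(z) = -248 + z**2 - 729*z (A(z) = (z**2 - 729*z) - 248 = -248 + z**2 - 729*z)
1/(-8936 + A(241)) = 1/(-8936 + (-248 + 241**2 - 729*241)) = 1/(-8936 + (-248 + 58081 - 175689)) = 1/(-8936 - 117856) = 1/(-126792) = -1/126792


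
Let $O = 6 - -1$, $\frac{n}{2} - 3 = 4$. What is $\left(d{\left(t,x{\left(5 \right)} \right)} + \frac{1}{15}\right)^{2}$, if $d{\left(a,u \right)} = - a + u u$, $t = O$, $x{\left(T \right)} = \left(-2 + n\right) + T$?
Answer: $\frac{17901361}{225} \approx 79562.0$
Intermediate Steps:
$n = 14$ ($n = 6 + 2 \cdot 4 = 6 + 8 = 14$)
$x{\left(T \right)} = 12 + T$ ($x{\left(T \right)} = \left(-2 + 14\right) + T = 12 + T$)
$O = 7$ ($O = 6 + 1 = 7$)
$t = 7$
$d{\left(a,u \right)} = u^{2} - a$ ($d{\left(a,u \right)} = - a + u^{2} = u^{2} - a$)
$\left(d{\left(t,x{\left(5 \right)} \right)} + \frac{1}{15}\right)^{2} = \left(\left(\left(12 + 5\right)^{2} - 7\right) + \frac{1}{15}\right)^{2} = \left(\left(17^{2} - 7\right) + \frac{1}{15}\right)^{2} = \left(\left(289 - 7\right) + \frac{1}{15}\right)^{2} = \left(282 + \frac{1}{15}\right)^{2} = \left(\frac{4231}{15}\right)^{2} = \frac{17901361}{225}$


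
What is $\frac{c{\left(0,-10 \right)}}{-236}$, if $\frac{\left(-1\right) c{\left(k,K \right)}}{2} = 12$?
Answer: $\frac{6}{59} \approx 0.10169$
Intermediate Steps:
$c{\left(k,K \right)} = -24$ ($c{\left(k,K \right)} = \left(-2\right) 12 = -24$)
$\frac{c{\left(0,-10 \right)}}{-236} = \frac{1}{-236} \left(-24\right) = \left(- \frac{1}{236}\right) \left(-24\right) = \frac{6}{59}$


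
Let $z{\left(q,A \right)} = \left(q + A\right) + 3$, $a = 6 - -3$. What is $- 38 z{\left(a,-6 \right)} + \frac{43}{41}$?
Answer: $- \frac{9305}{41} \approx -226.95$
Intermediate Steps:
$a = 9$ ($a = 6 + 3 = 9$)
$z{\left(q,A \right)} = 3 + A + q$ ($z{\left(q,A \right)} = \left(A + q\right) + 3 = 3 + A + q$)
$- 38 z{\left(a,-6 \right)} + \frac{43}{41} = - 38 \left(3 - 6 + 9\right) + \frac{43}{41} = \left(-38\right) 6 + 43 \cdot \frac{1}{41} = -228 + \frac{43}{41} = - \frac{9305}{41}$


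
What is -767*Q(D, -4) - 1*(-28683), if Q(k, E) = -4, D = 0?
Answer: 31751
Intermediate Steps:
-767*Q(D, -4) - 1*(-28683) = -767*(-4) - 1*(-28683) = 3068 + 28683 = 31751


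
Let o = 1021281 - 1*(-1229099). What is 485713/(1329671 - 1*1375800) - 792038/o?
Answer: -564787370921/51903889510 ≈ -10.881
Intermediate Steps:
o = 2250380 (o = 1021281 + 1229099 = 2250380)
485713/(1329671 - 1*1375800) - 792038/o = 485713/(1329671 - 1*1375800) - 792038/2250380 = 485713/(1329671 - 1375800) - 792038*1/2250380 = 485713/(-46129) - 396019/1125190 = 485713*(-1/46129) - 396019/1125190 = -485713/46129 - 396019/1125190 = -564787370921/51903889510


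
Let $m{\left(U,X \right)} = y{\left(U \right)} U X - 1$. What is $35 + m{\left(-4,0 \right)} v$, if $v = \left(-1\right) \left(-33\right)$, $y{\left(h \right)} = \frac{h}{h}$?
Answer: $2$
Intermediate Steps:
$y{\left(h \right)} = 1$
$v = 33$
$m{\left(U,X \right)} = -1 + U X$ ($m{\left(U,X \right)} = 1 U X - 1 = U X - 1 = -1 + U X$)
$35 + m{\left(-4,0 \right)} v = 35 + \left(-1 - 0\right) 33 = 35 + \left(-1 + 0\right) 33 = 35 - 33 = 2$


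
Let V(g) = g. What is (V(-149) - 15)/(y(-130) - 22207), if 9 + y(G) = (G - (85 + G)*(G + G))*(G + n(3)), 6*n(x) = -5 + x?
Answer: -246/2279441 ≈ -0.00010792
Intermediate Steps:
n(x) = -⅚ + x/6 (n(x) = (-5 + x)/6 = -⅚ + x/6)
y(G) = -9 + (-⅓ + G)*(G - 2*G*(85 + G)) (y(G) = -9 + (G - (85 + G)*(G + G))*(G + (-⅚ + (⅙)*3)) = -9 + (G - (85 + G)*2*G)*(G + (-⅚ + ½)) = -9 + (G - 2*G*(85 + G))*(G - ⅓) = -9 + (G - 2*G*(85 + G))*(-⅓ + G) = -9 + (-⅓ + G)*(G - 2*G*(85 + G)))
(V(-149) - 15)/(y(-130) - 22207) = (-149 - 15)/((-9 - 2*(-130)³ - 505/3*(-130)² + (169/3)*(-130)) - 22207) = -164/((-9 - 2*(-2197000) - 505/3*16900 - 21970/3) - 22207) = -164/((-9 + 4394000 - 8534500/3 - 21970/3) - 22207) = -164/(4625503/3 - 22207) = -164/4558882/3 = -164*3/4558882 = -246/2279441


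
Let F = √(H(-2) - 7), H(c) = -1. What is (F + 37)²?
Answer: 1361 + 148*I*√2 ≈ 1361.0 + 209.3*I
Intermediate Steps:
F = 2*I*√2 (F = √(-1 - 7) = √(-8) = 2*I*√2 ≈ 2.8284*I)
(F + 37)² = (2*I*√2 + 37)² = (37 + 2*I*√2)²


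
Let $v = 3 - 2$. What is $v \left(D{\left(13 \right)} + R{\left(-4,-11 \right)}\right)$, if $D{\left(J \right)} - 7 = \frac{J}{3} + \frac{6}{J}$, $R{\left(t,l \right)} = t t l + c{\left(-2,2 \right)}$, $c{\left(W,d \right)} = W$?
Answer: $- \frac{6482}{39} \approx -166.21$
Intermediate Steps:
$R{\left(t,l \right)} = -2 + l t^{2}$ ($R{\left(t,l \right)} = t t l - 2 = t^{2} l - 2 = l t^{2} - 2 = -2 + l t^{2}$)
$D{\left(J \right)} = 7 + \frac{6}{J} + \frac{J}{3}$ ($D{\left(J \right)} = 7 + \left(\frac{J}{3} + \frac{6}{J}\right) = 7 + \left(\frac{6}{J} + \frac{J}{3}\right) = 7 + \frac{6}{J} + \frac{J}{3}$)
$v = 1$ ($v = 3 - 2 = 1$)
$v \left(D{\left(13 \right)} + R{\left(-4,-11 \right)}\right) = 1 \left(\left(7 + \frac{6}{13} + \frac{1}{3} \cdot 13\right) - \left(2 + 11 \left(-4\right)^{2}\right)\right) = 1 \left(\left(7 + 6 \cdot \frac{1}{13} + \frac{13}{3}\right) - 178\right) = 1 \left(\left(7 + \frac{6}{13} + \frac{13}{3}\right) - 178\right) = 1 \left(\frac{460}{39} - 178\right) = 1 \left(- \frac{6482}{39}\right) = - \frac{6482}{39}$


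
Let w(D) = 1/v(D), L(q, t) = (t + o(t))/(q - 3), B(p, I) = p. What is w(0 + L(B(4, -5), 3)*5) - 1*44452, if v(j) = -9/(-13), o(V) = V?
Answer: -400055/9 ≈ -44451.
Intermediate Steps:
L(q, t) = 2*t/(-3 + q) (L(q, t) = (t + t)/(q - 3) = (2*t)/(-3 + q) = 2*t/(-3 + q))
v(j) = 9/13 (v(j) = -9*(-1/13) = 9/13)
w(D) = 13/9 (w(D) = 1/(9/13) = 13/9)
w(0 + L(B(4, -5), 3)*5) - 1*44452 = 13/9 - 1*44452 = 13/9 - 44452 = -400055/9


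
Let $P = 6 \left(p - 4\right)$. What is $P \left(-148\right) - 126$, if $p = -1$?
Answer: $4314$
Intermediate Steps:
$P = -30$ ($P = 6 \left(-1 - 4\right) = 6 \left(-5\right) = -30$)
$P \left(-148\right) - 126 = \left(-30\right) \left(-148\right) - 126 = 4440 - 126 = 4314$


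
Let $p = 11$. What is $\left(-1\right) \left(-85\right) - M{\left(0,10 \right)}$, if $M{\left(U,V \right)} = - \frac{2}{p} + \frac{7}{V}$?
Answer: $\frac{9293}{110} \approx 84.482$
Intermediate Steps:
$M{\left(U,V \right)} = - \frac{2}{11} + \frac{7}{V}$
$\left(-1\right) \left(-85\right) - M{\left(0,10 \right)} = \left(-1\right) \left(-85\right) - \left(- \frac{2}{11} + \frac{7}{10}\right) = 85 - \left(- \frac{2}{11} + 7 \cdot \frac{1}{10}\right) = 85 - \left(- \frac{2}{11} + \frac{7}{10}\right) = 85 - \frac{57}{110} = \frac{9293}{110}$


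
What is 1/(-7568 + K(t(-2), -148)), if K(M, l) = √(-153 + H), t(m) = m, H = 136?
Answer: -7568/57274641 - I*√17/57274641 ≈ -0.00013214 - 7.1988e-8*I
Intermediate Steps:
K(M, l) = I*√17 (K(M, l) = √(-153 + 136) = √(-17) = I*√17)
1/(-7568 + K(t(-2), -148)) = 1/(-7568 + I*√17)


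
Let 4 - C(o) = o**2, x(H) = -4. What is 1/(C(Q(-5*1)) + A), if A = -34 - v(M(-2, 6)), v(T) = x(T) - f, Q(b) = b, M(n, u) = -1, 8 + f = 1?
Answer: -1/58 ≈ -0.017241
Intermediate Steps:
f = -7 (f = -8 + 1 = -7)
v(T) = 3 (v(T) = -4 - 1*(-7) = -4 + 7 = 3)
A = -37 (A = -34 - 1*3 = -34 - 3 = -37)
C(o) = 4 - o**2
1/(C(Q(-5*1)) + A) = 1/((4 - (-5*1)**2) - 37) = 1/((4 - 1*(-5)**2) - 37) = 1/((4 - 1*25) - 37) = 1/((4 - 25) - 37) = 1/(-21 - 37) = 1/(-58) = -1/58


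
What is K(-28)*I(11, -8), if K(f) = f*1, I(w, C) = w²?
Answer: -3388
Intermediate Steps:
K(f) = f
K(-28)*I(11, -8) = -28*11² = -28*121 = -3388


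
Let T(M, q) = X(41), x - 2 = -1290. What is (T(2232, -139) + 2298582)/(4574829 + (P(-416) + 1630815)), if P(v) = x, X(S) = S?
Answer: 2298623/6204356 ≈ 0.37049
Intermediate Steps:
x = -1288 (x = 2 - 1290 = -1288)
P(v) = -1288
T(M, q) = 41
(T(2232, -139) + 2298582)/(4574829 + (P(-416) + 1630815)) = (41 + 2298582)/(4574829 + (-1288 + 1630815)) = 2298623/(4574829 + 1629527) = 2298623/6204356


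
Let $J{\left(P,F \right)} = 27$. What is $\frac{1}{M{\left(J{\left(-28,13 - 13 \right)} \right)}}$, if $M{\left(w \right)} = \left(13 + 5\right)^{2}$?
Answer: $\frac{1}{324} \approx 0.0030864$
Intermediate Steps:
$M{\left(w \right)} = 324$ ($M{\left(w \right)} = 18^{2} = 324$)
$\frac{1}{M{\left(J{\left(-28,13 - 13 \right)} \right)}} = \frac{1}{324}$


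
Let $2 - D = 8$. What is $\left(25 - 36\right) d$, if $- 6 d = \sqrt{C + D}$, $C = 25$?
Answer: $\frac{11 \sqrt{19}}{6} \approx 7.9913$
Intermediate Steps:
$D = -6$ ($D = 2 - 8 = -6$)
$d = - \frac{\sqrt{19}}{6}$ ($d = - \frac{\sqrt{25 - 6}}{6} = - \frac{\sqrt{19}}{6} \approx -0.72648$)
$\left(25 - 36\right) d = \left(25 - 36\right) \left(- \frac{\sqrt{19}}{6}\right) = - 11 \left(- \frac{\sqrt{19}}{6}\right) = \frac{11 \sqrt{19}}{6}$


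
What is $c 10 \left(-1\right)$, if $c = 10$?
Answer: $-100$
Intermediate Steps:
$c 10 \left(-1\right) = 10 \cdot 10 \left(-1\right) = 100 \left(-1\right) = -100$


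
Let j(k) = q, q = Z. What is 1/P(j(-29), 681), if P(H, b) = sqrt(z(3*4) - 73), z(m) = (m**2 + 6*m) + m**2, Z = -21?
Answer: sqrt(287)/287 ≈ 0.059028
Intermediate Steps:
q = -21
z(m) = 2*m**2 + 6*m
j(k) = -21
P(H, b) = sqrt(287) (P(H, b) = sqrt(2*(3*4)*(3 + 3*4) - 73) = sqrt(2*12*(3 + 12) - 73) = sqrt(2*12*15 - 73) = sqrt(360 - 73) = sqrt(287))
1/P(j(-29), 681) = 1/(sqrt(287)) = sqrt(287)/287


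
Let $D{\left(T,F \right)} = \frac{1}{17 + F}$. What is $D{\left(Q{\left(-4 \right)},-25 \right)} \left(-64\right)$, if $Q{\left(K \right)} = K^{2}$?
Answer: $8$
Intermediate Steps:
$D{\left(Q{\left(-4 \right)},-25 \right)} \left(-64\right) = \frac{1}{17 - 25} \left(-64\right) = \frac{1}{-8} \left(-64\right) = \left(- \frac{1}{8}\right) \left(-64\right) = 8$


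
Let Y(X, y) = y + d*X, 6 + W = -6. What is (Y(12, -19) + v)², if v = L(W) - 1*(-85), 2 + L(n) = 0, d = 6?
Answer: 18496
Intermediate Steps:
W = -12 (W = -6 - 6 = -12)
Y(X, y) = y + 6*X
L(n) = -2 (L(n) = -2 + 0 = -2)
v = 83 (v = -2 - 1*(-85) = -2 + 85 = 83)
(Y(12, -19) + v)² = ((-19 + 6*12) + 83)² = ((-19 + 72) + 83)² = (53 + 83)² = 136² = 18496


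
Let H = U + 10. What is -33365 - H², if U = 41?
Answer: -35966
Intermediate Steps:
H = 51 (H = 41 + 10 = 51)
-33365 - H² = -33365 - 1*51² = -33365 - 1*2601 = -33365 - 2601 = -35966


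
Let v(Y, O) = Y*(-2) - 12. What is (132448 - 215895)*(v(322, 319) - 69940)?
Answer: 5891024412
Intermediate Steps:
v(Y, O) = -12 - 2*Y (v(Y, O) = -2*Y - 12 = -12 - 2*Y)
(132448 - 215895)*(v(322, 319) - 69940) = (132448 - 215895)*((-12 - 2*322) - 69940) = -83447*((-12 - 644) - 69940) = -83447*(-656 - 69940) = -83447*(-70596) = 5891024412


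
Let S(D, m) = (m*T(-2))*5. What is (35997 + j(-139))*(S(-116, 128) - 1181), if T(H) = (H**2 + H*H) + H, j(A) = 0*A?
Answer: 95716023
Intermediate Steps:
j(A) = 0
T(H) = H + 2*H**2 (T(H) = (H**2 + H**2) + H = 2*H**2 + H = H + 2*H**2)
S(D, m) = 30*m (S(D, m) = (m*(-2*(1 + 2*(-2))))*5 = (m*(-2*(1 - 4)))*5 = (m*(-2*(-3)))*5 = (m*6)*5 = (6*m)*5 = 30*m)
(35997 + j(-139))*(S(-116, 128) - 1181) = (35997 + 0)*(30*128 - 1181) = 35997*(3840 - 1181) = 35997*2659 = 95716023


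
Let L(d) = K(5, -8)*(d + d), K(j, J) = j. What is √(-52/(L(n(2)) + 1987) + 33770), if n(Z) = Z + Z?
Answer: √138751672926/2027 ≈ 183.77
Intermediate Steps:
n(Z) = 2*Z
L(d) = 10*d (L(d) = 5*(d + d) = 5*(2*d) = 10*d)
√(-52/(L(n(2)) + 1987) + 33770) = √(-52/(10*(2*2) + 1987) + 33770) = √(-52/(10*4 + 1987) + 33770) = √(-52/(40 + 1987) + 33770) = √(-52/2027 + 33770) = √(68451738/2027) = √138751672926/2027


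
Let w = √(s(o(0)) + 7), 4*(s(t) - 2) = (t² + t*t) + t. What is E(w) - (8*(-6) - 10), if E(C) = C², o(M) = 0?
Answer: 67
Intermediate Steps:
s(t) = 2 + t²/2 + t/4 (s(t) = 2 + ((t² + t*t) + t)/4 = 2 + ((t² + t²) + t)/4 = 2 + (2*t² + t)/4 = 2 + (t + 2*t²)/4 = 2 + (t²/2 + t/4) = 2 + t²/2 + t/4)
w = 3 (w = √((2 + (½)*0² + (¼)*0) + 7) = √((2 + (½)*0 + 0) + 7) = √((2 + 0 + 0) + 7) = √(2 + 7) = √9 = 3)
E(w) - (8*(-6) - 10) = 3² - (8*(-6) - 10) = 9 - (-48 - 10) = 9 - 1*(-58) = 9 + 58 = 67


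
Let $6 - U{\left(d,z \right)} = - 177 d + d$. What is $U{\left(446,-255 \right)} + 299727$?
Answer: $378229$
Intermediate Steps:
$U{\left(d,z \right)} = 6 + 176 d$ ($U{\left(d,z \right)} = 6 - \left(- 177 d + d\right) = 6 - - 176 d = 6 + 176 d$)
$U{\left(446,-255 \right)} + 299727 = \left(6 + 176 \cdot 446\right) + 299727 = \left(6 + 78496\right) + 299727 = 78502 + 299727 = 378229$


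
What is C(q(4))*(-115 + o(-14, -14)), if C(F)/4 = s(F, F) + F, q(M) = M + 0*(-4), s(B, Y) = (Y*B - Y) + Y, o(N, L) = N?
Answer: -10320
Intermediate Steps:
s(B, Y) = B*Y (s(B, Y) = (B*Y - Y) + Y = (-Y + B*Y) + Y = B*Y)
q(M) = M (q(M) = M + 0 = M)
C(F) = 4*F + 4*F² (C(F) = 4*(F*F + F) = 4*(F² + F) = 4*(F + F²) = 4*F + 4*F²)
C(q(4))*(-115 + o(-14, -14)) = (4*4*(1 + 4))*(-115 - 14) = (4*4*5)*(-129) = 80*(-129) = -10320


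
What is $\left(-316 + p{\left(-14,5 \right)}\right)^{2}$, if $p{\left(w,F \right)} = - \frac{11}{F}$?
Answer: $\frac{2531281}{25} \approx 1.0125 \cdot 10^{5}$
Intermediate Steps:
$\left(-316 + p{\left(-14,5 \right)}\right)^{2} = \left(-316 - \frac{11}{5}\right)^{2} = \left(- \frac{1591}{5}\right)^{2} = \frac{2531281}{25}$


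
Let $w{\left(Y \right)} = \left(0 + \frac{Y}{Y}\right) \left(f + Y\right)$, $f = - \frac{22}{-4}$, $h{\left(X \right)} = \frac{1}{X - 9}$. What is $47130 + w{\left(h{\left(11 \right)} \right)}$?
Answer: $47136$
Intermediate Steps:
$h{\left(X \right)} = \frac{1}{-9 + X}$
$f = \frac{11}{2}$ ($f = \left(-22\right) \left(- \frac{1}{4}\right) = \frac{11}{2} \approx 5.5$)
$w{\left(Y \right)} = \frac{11}{2} + Y$ ($w{\left(Y \right)} = \left(0 + \frac{Y}{Y}\right) \left(\frac{11}{2} + Y\right) = \left(0 + 1\right) \left(\frac{11}{2} + Y\right) = 1 \left(\frac{11}{2} + Y\right) = \frac{11}{2} + Y$)
$47130 + w{\left(h{\left(11 \right)} \right)} = 47130 + \left(\frac{11}{2} + \frac{1}{-9 + 11}\right) = 47130 + \left(\frac{11}{2} + \frac{1}{2}\right) = 47130 + 6 = 47136$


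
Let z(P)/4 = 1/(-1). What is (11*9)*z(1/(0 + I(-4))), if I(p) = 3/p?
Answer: -396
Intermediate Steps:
z(P) = -4 (z(P) = 4/(-1) = 4*(-1) = -4)
(11*9)*z(1/(0 + I(-4))) = (11*9)*(-4) = 99*(-4) = -396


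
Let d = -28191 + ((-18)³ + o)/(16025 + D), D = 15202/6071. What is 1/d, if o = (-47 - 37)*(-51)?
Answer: -97302977/2743077622515 ≈ -3.5472e-5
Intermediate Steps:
D = 15202/6071 (D = 15202*(1/6071) = 15202/6071 ≈ 2.5040)
o = 4284 (o = -84*(-51) = 4284)
d = -2743077622515/97302977 (d = -28191 + ((-18)³ + 4284)/(16025 + 15202/6071) = -28191 + (-5832 + 4284)/(97302977/6071) = -28191 - 1548*6071/97302977 = -28191 - 9397908/97302977 = -2743077622515/97302977 ≈ -28191.)
1/d = 1/(-2743077622515/97302977) = -97302977/2743077622515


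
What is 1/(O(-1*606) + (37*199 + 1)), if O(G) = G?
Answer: 1/6758 ≈ 0.00014797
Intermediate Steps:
1/(O(-1*606) + (37*199 + 1)) = 1/(-1*606 + (37*199 + 1)) = 1/(-606 + (7363 + 1)) = 1/(-606 + 7364) = 1/6758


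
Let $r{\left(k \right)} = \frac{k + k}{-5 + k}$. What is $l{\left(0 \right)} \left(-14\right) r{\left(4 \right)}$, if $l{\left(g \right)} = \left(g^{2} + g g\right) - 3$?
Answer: $-336$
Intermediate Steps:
$l{\left(g \right)} = -3 + 2 g^{2}$ ($l{\left(g \right)} = \left(g^{2} + g^{2}\right) - 3 = 2 g^{2} - 3 = -3 + 2 g^{2}$)
$r{\left(k \right)} = \frac{2 k}{-5 + k}$
$l{\left(0 \right)} \left(-14\right) r{\left(4 \right)} = \left(-3 + 2 \cdot 0^{2}\right) \left(-14\right) 2 \cdot 4 \frac{1}{-5 + 4} = \left(-3 + 2 \cdot 0\right) \left(-14\right) 2 \cdot 4 \frac{1}{-1} = \left(-3 + 0\right) \left(-14\right) 2 \cdot 4 \left(-1\right) = \left(-3\right) \left(-14\right) \left(-8\right) = 42 \left(-8\right) = -336$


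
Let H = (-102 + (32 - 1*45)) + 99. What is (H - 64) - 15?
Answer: -95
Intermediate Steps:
H = -16 (H = (-102 + (32 - 45)) + 99 = (-102 - 13) + 99 = -115 + 99 = -16)
(H - 64) - 15 = (-16 - 64) - 15 = -80 - 15 = -95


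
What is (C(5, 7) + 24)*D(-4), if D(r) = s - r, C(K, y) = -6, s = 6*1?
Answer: 180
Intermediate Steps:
s = 6
D(r) = 6 - r
(C(5, 7) + 24)*D(-4) = (-6 + 24)*(6 - 1*(-4)) = 18*(6 + 4) = 18*10 = 180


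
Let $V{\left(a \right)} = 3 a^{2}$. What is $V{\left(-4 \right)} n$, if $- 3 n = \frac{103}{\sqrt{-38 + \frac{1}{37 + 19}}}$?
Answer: $\frac{3296 i \sqrt{29778}}{2127} \approx 267.4 i$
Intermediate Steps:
$n = \frac{206 i \sqrt{29778}}{6381}$ ($n = - \frac{103 \frac{1}{\sqrt{-38 + \frac{1}{37 + 19}}}}{3} = - \frac{103 \frac{1}{\sqrt{-38 + \frac{1}{56}}}}{3} = - \frac{103 \frac{1}{\sqrt{- \frac{2127}{56}}}}{3} = - \frac{103 \frac{1}{\frac{1}{28} i \sqrt{29778}}}{3} = - \frac{103 \left(- \frac{2 i \sqrt{29778}}{2127}\right)}{3} = - \frac{\left(- \frac{206}{2127}\right) i \sqrt{29778}}{3} = \frac{206 i \sqrt{29778}}{6381} \approx 5.5709 i$)
$V{\left(-4 \right)} n = 3 \left(-4\right)^{2} \frac{206 i \sqrt{29778}}{6381} = 3 \cdot 16 \frac{206 i \sqrt{29778}}{6381} = 48 \frac{206 i \sqrt{29778}}{6381} = \frac{3296 i \sqrt{29778}}{2127}$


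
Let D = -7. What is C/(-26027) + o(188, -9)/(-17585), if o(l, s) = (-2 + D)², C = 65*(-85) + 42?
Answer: 94310368/457684795 ≈ 0.20606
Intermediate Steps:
C = -5483 (C = -5525 + 42 = -5483)
o(l, s) = 81 (o(l, s) = (-2 - 7)² = (-9)² = 81)
C/(-26027) + o(188, -9)/(-17585) = -5483/(-26027) + 81/(-17585) = -5483*(-1/26027) + 81*(-1/17585) = 5483/26027 - 81/17585 = 94310368/457684795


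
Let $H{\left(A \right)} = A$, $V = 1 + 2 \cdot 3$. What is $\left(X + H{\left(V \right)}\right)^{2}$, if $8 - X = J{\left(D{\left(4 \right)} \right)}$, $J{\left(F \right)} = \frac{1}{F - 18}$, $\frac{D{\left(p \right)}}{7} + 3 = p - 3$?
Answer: $\frac{231361}{1024} \approx 225.94$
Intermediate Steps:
$D{\left(p \right)} = -42 + 7 p$ ($D{\left(p \right)} = -21 + 7 \left(p - 3\right) = -21 + 7 \left(-3 + p\right) = -21 + \left(-21 + 7 p\right) = -42 + 7 p$)
$J{\left(F \right)} = \frac{1}{-18 + F}$
$V = 7$ ($V = 1 + 6 = 7$)
$X = \frac{257}{32}$ ($X = 8 - \frac{1}{-18 + \left(-42 + 7 \cdot 4\right)} = 8 - \frac{1}{-18 + \left(-42 + 28\right)} = 8 - \frac{1}{-18 - 14} = 8 - \frac{1}{-32} = 8 - - \frac{1}{32} = 8 + \frac{1}{32} = \frac{257}{32} \approx 8.0313$)
$\left(X + H{\left(V \right)}\right)^{2} = \left(\frac{257}{32} + 7\right)^{2} = \left(\frac{481}{32}\right)^{2} = \frac{231361}{1024}$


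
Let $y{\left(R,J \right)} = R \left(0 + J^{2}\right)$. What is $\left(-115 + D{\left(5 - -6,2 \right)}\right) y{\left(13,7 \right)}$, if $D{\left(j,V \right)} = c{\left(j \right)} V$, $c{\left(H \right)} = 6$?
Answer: $-65611$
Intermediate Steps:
$D{\left(j,V \right)} = 6 V$
$y{\left(R,J \right)} = R J^{2}$
$\left(-115 + D{\left(5 - -6,2 \right)}\right) y{\left(13,7 \right)} = \left(-115 + 6 \cdot 2\right) 13 \cdot 7^{2} = \left(-115 + 12\right) 13 \cdot 49 = \left(-103\right) 637 = -65611$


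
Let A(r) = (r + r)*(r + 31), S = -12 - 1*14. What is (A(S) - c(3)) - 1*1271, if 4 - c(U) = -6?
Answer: -1541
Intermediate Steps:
c(U) = 10 (c(U) = 4 - 1*(-6) = 4 + 6 = 10)
S = -26 (S = -12 - 14 = -26)
A(r) = 2*r*(31 + r) (A(r) = (2*r)*(31 + r) = 2*r*(31 + r))
(A(S) - c(3)) - 1*1271 = (2*(-26)*(31 - 26) - 1*10) - 1*1271 = (2*(-26)*5 - 10) - 1271 = (-260 - 10) - 1271 = -270 - 1271 = -1541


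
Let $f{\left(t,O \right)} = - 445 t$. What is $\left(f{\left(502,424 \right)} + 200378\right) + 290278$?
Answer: $267266$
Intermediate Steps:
$\left(f{\left(502,424 \right)} + 200378\right) + 290278 = \left(\left(-445\right) 502 + 200378\right) + 290278 = \left(-223390 + 200378\right) + 290278 = -23012 + 290278 = 267266$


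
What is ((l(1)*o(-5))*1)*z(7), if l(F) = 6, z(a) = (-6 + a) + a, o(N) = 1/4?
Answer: 12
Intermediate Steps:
o(N) = ¼
z(a) = -6 + 2*a
((l(1)*o(-5))*1)*z(7) = ((6*(¼))*1)*(-6 + 2*7) = ((3/2)*1)*(-6 + 14) = (3/2)*8 = 12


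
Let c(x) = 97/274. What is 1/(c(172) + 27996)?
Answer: 274/7671001 ≈ 3.5719e-5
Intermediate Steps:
c(x) = 97/274 (c(x) = 97*(1/274) = 97/274)
1/(c(172) + 27996) = 1/(97/274 + 27996) = 1/(7671001/274) = 274/7671001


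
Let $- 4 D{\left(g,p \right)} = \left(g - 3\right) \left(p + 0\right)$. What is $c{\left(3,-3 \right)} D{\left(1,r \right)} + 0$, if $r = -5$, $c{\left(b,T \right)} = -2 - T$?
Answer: $- \frac{5}{2} \approx -2.5$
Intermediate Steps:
$D{\left(g,p \right)} = - \frac{p \left(-3 + g\right)}{4}$ ($D{\left(g,p \right)} = - \frac{\left(g - 3\right) \left(p + 0\right)}{4} = - \frac{\left(-3 + g\right) p}{4} = - \frac{p \left(-3 + g\right)}{4}$)
$c{\left(3,-3 \right)} D{\left(1,r \right)} + 0 = \left(-2 - -3\right) \frac{1}{4} \left(-5\right) \left(3 - 1\right) + 0 = \left(-2 + 3\right) \frac{1}{4} \left(-5\right) \left(3 - 1\right) + 0 = 1 \cdot \frac{1}{4} \left(-5\right) 2 + 0 = 1 \left(- \frac{5}{2}\right) + 0 = - \frac{5}{2} + 0 = - \frac{5}{2}$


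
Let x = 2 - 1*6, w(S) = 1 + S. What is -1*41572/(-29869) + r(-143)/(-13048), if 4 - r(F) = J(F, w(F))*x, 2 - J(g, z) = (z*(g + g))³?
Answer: 285815498814819527/13918954 ≈ 2.0534e+10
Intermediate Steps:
J(g, z) = 2 - 8*g³*z³ (J(g, z) = 2 - (z*(g + g))³ = 2 - (z*(2*g))³ = 2 - (2*g*z)³ = 2 - 8*g³*z³)
x = -4 (x = 2 - 6 = -4)
r(F) = 12 - 32*F³*(1 + F)³ (r(F) = 4 - (2 - 8*F³*(1 + F)³)*(-4) = 4 - (-8 + 32*F³*(1 + F)³) = 4 + (8 - 32*F³*(1 + F)³) = 12 - 32*F³*(1 + F)³)
-1*41572/(-29869) + r(-143)/(-13048) = -1*41572/(-29869) + (12 - 32*(-143)³*(1 - 143)³)/(-13048) = -41572*(-1/29869) + (12 - 32*(-2924207)*(-142)³)*(-1/13048) = 41572/29869 + (12 - 32*(-2924207)*(-2863288))*(-1/13048) = 41572/29869 + (12 - 267931098003712)*(-1/13048) = 41572/29869 - 267931098003700*(-1/13048) = 41572/29869 + 66982774500925/3262 = 285815498814819527/13918954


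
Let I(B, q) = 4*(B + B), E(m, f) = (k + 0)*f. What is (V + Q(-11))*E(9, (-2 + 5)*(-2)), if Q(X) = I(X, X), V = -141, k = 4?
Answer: 5496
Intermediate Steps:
E(m, f) = 4*f (E(m, f) = (4 + 0)*f = 4*f)
I(B, q) = 8*B (I(B, q) = 4*(2*B) = 8*B)
Q(X) = 8*X
(V + Q(-11))*E(9, (-2 + 5)*(-2)) = (-141 + 8*(-11))*(4*((-2 + 5)*(-2))) = (-141 - 88)*(4*(3*(-2))) = -916*(-6) = -229*(-24) = 5496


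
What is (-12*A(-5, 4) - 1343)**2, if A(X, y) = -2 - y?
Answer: 1615441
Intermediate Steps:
(-12*A(-5, 4) - 1343)**2 = (-12*(-2 - 1*4) - 1343)**2 = (-12*(-2 - 4) - 1343)**2 = (-12*(-6) - 1343)**2 = (72 - 1343)**2 = (-1271)**2 = 1615441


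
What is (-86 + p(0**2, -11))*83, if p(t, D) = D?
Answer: -8051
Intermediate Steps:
(-86 + p(0**2, -11))*83 = (-86 - 11)*83 = -97*83 = -8051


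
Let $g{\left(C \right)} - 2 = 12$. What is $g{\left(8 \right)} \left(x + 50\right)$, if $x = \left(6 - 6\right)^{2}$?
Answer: $700$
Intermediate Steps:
$x = 0$ ($x = 0^{2} = 0$)
$g{\left(C \right)} = 14$ ($g{\left(C \right)} = 2 + 12 = 14$)
$g{\left(8 \right)} \left(x + 50\right) = 14 \left(0 + 50\right) = 14 \cdot 50 = 700$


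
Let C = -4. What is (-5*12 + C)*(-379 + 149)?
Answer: 14720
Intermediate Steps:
(-5*12 + C)*(-379 + 149) = (-5*12 - 4)*(-379 + 149) = (-60 - 4)*(-230) = -64*(-230) = 14720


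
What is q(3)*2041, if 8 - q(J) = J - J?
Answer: 16328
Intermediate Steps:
q(J) = 8 (q(J) = 8 - (J - J) = 8 - 1*0 = 8 + 0 = 8)
q(3)*2041 = 8*2041 = 16328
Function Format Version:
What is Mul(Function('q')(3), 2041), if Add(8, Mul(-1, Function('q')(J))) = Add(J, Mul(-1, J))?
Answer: 16328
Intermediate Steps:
Function('q')(J) = 8 (Function('q')(J) = Add(8, Mul(-1, Add(J, Mul(-1, J)))) = Add(8, Mul(-1, 0)) = Add(8, 0) = 8)
Mul(Function('q')(3), 2041) = Mul(8, 2041) = 16328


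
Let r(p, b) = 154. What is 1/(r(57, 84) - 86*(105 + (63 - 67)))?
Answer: -1/8532 ≈ -0.00011721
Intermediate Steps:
1/(r(57, 84) - 86*(105 + (63 - 67))) = 1/(154 - 86*(105 + (63 - 67))) = 1/(154 - 86*(105 - 4)) = 1/(154 - 86*101) = 1/(154 - 8686) = 1/(-8532) = -1/8532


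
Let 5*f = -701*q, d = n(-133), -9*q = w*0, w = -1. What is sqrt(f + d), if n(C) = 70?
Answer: sqrt(70) ≈ 8.3666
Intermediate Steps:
q = 0 (q = -(-1)*0/9 = -1/9*0 = 0)
d = 70
f = 0 (f = (-701*0)/5 = (1/5)*0 = 0)
sqrt(f + d) = sqrt(0 + 70) = sqrt(70)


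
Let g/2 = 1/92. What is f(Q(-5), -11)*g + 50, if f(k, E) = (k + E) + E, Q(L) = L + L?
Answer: 1134/23 ≈ 49.304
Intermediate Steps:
Q(L) = 2*L
g = 1/46 (g = 2/92 = 2*(1/92) = 1/46 ≈ 0.021739)
f(k, E) = k + 2*E (f(k, E) = (E + k) + E = k + 2*E)
f(Q(-5), -11)*g + 50 = (2*(-5) + 2*(-11))*(1/46) + 50 = (-10 - 22)*(1/46) + 50 = -32*1/46 + 50 = -16/23 + 50 = 1134/23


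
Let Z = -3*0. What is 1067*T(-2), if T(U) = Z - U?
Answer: 2134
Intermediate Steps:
Z = 0
T(U) = -U (T(U) = 0 - U = -U)
1067*T(-2) = 1067*(-1*(-2)) = 1067*2 = 2134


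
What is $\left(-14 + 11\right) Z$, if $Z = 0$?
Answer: $0$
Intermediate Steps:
$\left(-14 + 11\right) Z = \left(-14 + 11\right) 0 = \left(-3\right) 0 = 0$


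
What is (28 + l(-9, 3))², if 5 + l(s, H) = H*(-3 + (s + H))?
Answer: 16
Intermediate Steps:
l(s, H) = -5 + H*(-3 + H + s) (l(s, H) = -5 + H*(-3 + (s + H)) = -5 + H*(-3 + (H + s)) = -5 + H*(-3 + H + s))
(28 + l(-9, 3))² = (28 + (-5 + 3² - 3*3 + 3*(-9)))² = (28 + (-5 + 9 - 9 - 27))² = (28 - 32)² = (-4)² = 16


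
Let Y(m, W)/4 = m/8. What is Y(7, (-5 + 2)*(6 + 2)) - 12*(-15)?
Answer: 367/2 ≈ 183.50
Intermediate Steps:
Y(m, W) = m/2 (Y(m, W) = 4*(m/8) = m/2)
Y(7, (-5 + 2)*(6 + 2)) - 12*(-15) = (½)*7 - 12*(-15) = 7/2 + 180 = 367/2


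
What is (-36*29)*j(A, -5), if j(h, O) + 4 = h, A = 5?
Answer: -1044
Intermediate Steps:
j(h, O) = -4 + h
(-36*29)*j(A, -5) = (-36*29)*(-4 + 5) = -1044*1 = -1044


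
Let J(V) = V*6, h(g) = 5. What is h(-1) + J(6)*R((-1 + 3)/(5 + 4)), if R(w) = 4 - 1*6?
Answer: -67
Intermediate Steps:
R(w) = -2 (R(w) = 4 - 6 = -2)
J(V) = 6*V
h(-1) + J(6)*R((-1 + 3)/(5 + 4)) = 5 + (6*6)*(-2) = 5 + 36*(-2) = 5 - 72 = -67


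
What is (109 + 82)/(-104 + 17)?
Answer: -191/87 ≈ -2.1954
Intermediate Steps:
(109 + 82)/(-104 + 17) = 191/(-87) = -1/87*191 = -191/87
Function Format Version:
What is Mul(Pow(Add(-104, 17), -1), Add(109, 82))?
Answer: Rational(-191, 87) ≈ -2.1954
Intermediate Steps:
Mul(Pow(Add(-104, 17), -1), Add(109, 82)) = Mul(Pow(-87, -1), 191) = Mul(Rational(-1, 87), 191) = Rational(-191, 87)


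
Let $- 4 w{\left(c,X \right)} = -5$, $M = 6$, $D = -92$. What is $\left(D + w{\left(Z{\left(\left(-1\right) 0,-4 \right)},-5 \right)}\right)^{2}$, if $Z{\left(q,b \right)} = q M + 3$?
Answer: $\frac{131769}{16} \approx 8235.6$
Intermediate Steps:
$Z{\left(q,b \right)} = 3 + 6 q$ ($Z{\left(q,b \right)} = q 6 + 3 = 6 q + 3 = 3 + 6 q$)
$w{\left(c,X \right)} = \frac{5}{4}$ ($w{\left(c,X \right)} = \left(- \frac{1}{4}\right) \left(-5\right) = \frac{5}{4}$)
$\left(D + w{\left(Z{\left(\left(-1\right) 0,-4 \right)},-5 \right)}\right)^{2} = \left(-92 + \frac{5}{4}\right)^{2} = \left(- \frac{363}{4}\right)^{2} = \frac{131769}{16}$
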